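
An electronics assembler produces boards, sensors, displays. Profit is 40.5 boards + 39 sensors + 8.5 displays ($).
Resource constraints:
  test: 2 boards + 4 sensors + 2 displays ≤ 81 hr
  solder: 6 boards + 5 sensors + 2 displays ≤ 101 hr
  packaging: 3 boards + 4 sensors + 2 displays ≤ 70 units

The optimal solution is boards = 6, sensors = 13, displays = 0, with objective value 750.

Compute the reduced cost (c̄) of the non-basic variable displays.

Binding: solder and packaging. Non-binding: test (17 unused).
Since test is not tight, its dual is 0.
From A_Bᵀ y = c: 6·y_solder + 3·y_packaging = 40.5; 5·y_solder + 4·y_packaging = 39.
→ y_solder = 5 and y_packaging = 3.5.
Reduced cost of displays: c₃ − yᵀa₃ = 8.5 − (5·2 + 3.5·2) = 8.5 − 17 = -8.5.

-8.5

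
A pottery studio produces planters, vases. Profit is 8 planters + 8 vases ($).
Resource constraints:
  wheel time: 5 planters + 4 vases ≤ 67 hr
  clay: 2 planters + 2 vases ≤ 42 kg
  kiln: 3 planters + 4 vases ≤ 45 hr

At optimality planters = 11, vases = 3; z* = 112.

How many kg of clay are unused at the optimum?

clay used = 2·11 + 2·3 = 28; slack = 42 − 28 = 14.

14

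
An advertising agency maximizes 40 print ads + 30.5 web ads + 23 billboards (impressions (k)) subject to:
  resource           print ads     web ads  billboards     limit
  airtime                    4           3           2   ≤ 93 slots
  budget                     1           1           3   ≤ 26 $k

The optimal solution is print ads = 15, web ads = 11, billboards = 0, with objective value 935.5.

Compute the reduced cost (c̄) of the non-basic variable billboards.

At the optimum: airtime uses 93 of 93 (binding); budget uses 26 of 26 (binding).
The binding rows give the dual system: 4·y_airtime + 1·y_budget = 40 and 3·y_airtime + 1·y_budget = 30.5.
→ y_airtime = 9.5 and y_budget = 2.
Reduced cost of billboards: c₃ − yᵀa₃ = 23 − (9.5·2 + 2·3) = 23 − 25 = -2.

-2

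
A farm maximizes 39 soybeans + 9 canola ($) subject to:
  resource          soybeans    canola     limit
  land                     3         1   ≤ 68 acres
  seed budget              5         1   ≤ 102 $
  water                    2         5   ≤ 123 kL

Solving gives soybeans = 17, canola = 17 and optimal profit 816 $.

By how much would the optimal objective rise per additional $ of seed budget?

6

At the optimum: land uses 68 of 68 (binding); seed budget uses 102 of 102 (binding); water uses 119 of 123 (slack = 4).
Since water is not tight, its dual is 0.
The binding rows give the dual system: 3·y_land + 5·y_seed budget = 39 and 1·y_land + 1·y_seed budget = 9.
This yields shadow prices y_land = 3, y_seed budget = 6.
Shadow price of seed budget = 6.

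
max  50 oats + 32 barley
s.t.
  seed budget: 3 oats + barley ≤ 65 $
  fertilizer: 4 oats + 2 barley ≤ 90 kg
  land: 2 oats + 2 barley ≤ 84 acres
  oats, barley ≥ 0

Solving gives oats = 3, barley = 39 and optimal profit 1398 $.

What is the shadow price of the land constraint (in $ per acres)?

At the optimum: seed budget uses 48 of 65 (slack = 17); fertilizer uses 90 of 90 (binding); land uses 84 of 84 (binding).
By complementary slackness, y = 0 for the non-binding constraint.
From A_Bᵀ y = c: 4·y_fertilizer + 2·y_land = 50; 2·y_fertilizer + 2·y_land = 32.
→ y_fertilizer = 9 and y_land = 7.
Shadow price of land = 7.

7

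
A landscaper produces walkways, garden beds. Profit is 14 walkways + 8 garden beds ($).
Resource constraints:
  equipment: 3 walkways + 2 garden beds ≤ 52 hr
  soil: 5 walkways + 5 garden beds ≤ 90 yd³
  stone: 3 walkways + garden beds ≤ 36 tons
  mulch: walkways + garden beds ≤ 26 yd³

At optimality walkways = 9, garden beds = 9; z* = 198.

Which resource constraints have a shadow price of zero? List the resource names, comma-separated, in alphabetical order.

equipment: 45/52 (slack 7)
soil: 90/90 (binding)
stone: 36/36 (binding)
mulch: 18/26 (slack 8)
By complementary slackness, a constraint with positive slack has shadow price 0 → equipment, mulch.

equipment, mulch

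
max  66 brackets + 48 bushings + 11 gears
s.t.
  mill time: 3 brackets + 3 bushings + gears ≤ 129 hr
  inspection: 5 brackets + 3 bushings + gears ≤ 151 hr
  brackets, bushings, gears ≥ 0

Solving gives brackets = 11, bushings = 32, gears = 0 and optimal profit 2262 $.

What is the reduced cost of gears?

-5

Both mill time and inspection are binding at x*.
From A_Bᵀ y = c: 3·y_mill time + 5·y_inspection = 66; 3·y_mill time + 3·y_inspection = 48.
→ y_mill time = 7 and y_inspection = 9.
Reduced cost of gears: c₃ − yᵀa₃ = 11 − (7·1 + 9·1) = 11 − 16 = -5.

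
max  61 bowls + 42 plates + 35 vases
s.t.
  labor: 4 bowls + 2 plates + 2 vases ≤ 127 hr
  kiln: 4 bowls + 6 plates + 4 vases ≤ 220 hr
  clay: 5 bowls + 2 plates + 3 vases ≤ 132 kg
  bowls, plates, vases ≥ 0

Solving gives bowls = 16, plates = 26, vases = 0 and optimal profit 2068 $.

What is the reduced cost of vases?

At the optimum: labor uses 116 of 127 (slack = 11); kiln uses 220 of 220 (binding); clay uses 132 of 132 (binding).
By complementary slackness, y = 0 for the non-binding constraint.
The binding rows give the dual system: 4·y_kiln + 5·y_clay = 61 and 6·y_kiln + 2·y_clay = 42.
This yields shadow prices y_kiln = 4, y_clay = 9.
Reduced cost of vases: c₃ − yᵀa₃ = 35 − (4·4 + 9·3) = 35 − 43 = -8.

-8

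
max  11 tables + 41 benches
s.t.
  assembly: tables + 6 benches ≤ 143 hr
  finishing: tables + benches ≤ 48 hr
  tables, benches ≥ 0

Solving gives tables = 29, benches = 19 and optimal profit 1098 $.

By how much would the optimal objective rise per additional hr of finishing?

Both assembly and finishing are binding at x*.
Dual feasibility on the basic columns requires 1·y_assembly + 1·y_finishing = 11, 6·y_assembly + 1·y_finishing = 41.
Solving: y_assembly = 6, y_finishing = 5.
Shadow price of finishing = 5.

5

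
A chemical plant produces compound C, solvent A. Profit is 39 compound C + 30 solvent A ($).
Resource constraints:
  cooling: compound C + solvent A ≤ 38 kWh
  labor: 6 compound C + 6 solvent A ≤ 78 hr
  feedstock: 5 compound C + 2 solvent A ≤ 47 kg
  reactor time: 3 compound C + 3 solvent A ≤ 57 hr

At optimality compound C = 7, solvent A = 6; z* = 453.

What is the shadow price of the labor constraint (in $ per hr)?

4

Binding: labor and feedstock. Non-binding: cooling (25 unused), reactor time (18 unused).
Slack constraints have shadow price 0 (complementary slackness).
The binding rows give the dual system: 6·y_labor + 5·y_feedstock = 39 and 6·y_labor + 2·y_feedstock = 30.
This yields shadow prices y_labor = 4, y_feedstock = 3.
Shadow price of labor = 4.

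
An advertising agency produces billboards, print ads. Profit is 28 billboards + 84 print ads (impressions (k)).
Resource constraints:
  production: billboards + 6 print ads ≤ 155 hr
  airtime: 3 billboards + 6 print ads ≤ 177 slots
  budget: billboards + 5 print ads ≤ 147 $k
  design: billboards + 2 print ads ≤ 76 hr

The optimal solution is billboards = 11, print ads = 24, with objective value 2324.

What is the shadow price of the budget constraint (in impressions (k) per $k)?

Check each constraint at x*: production 155/155 (tight); airtime 177/177 (tight); budget 131/147 (slack 16); design 59/76 (slack 17).
By complementary slackness, y = 0 for the non-binding constraints.
Dual feasibility on the basic columns requires 1·y_production + 3·y_airtime = 28, 6·y_production + 6·y_airtime = 84.
Solving: y_production = 7, y_airtime = 7.
Shadow price of budget = 0.

0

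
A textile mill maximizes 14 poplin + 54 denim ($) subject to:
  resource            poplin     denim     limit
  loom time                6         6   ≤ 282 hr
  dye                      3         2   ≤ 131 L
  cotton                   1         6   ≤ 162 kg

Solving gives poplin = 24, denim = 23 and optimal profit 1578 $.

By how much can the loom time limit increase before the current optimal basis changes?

Binding constraints: loom time, cotton. The basis is B = [[6,6],[1,6]] with det 30.
Per unit increase in loom time, x* moves by d = (0.2, -0.0333).
The basis stays optimal until dye becomes binding; allowable increase = 24.375 hr.

24.375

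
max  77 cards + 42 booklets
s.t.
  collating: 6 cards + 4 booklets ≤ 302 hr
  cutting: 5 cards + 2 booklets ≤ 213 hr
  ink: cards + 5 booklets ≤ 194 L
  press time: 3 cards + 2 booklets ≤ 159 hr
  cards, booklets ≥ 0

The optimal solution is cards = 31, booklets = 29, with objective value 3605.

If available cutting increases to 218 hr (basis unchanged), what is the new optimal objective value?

3640

Check each constraint at x*: collating 302/302 (tight); cutting 213/213 (tight); ink 176/194 (slack 18); press time 151/159 (slack 8).
Slack constraints have shadow price 0 (complementary slackness).
Dual feasibility on the basic columns requires 6·y_collating + 5·y_cutting = 77, 4·y_collating + 2·y_cutting = 42.
→ y_collating = 7 and y_cutting = 7.
Δz = y_cutting·Δb = 7 × (5) = 35, so new z* = 3605 + 35 = 3640.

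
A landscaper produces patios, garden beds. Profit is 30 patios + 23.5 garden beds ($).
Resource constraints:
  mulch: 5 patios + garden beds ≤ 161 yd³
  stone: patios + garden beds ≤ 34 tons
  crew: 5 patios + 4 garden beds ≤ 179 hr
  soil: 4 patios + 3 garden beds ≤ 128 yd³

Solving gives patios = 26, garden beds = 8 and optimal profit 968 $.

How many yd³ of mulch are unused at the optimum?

23

mulch used = 5·26 + 1·8 = 138; slack = 161 − 138 = 23.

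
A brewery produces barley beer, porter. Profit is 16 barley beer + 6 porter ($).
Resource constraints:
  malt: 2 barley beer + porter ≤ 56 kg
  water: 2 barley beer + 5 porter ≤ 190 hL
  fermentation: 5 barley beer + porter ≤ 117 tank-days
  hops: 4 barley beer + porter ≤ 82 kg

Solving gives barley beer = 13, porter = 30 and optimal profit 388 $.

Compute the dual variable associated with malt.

4

Binding: malt and hops. Non-binding: water (14 unused), fermentation (22 unused).
Slack constraints have shadow price 0 (complementary slackness).
From A_Bᵀ y = c: 2·y_malt + 4·y_hops = 16; 1·y_malt + 1·y_hops = 6.
This yields shadow prices y_malt = 4, y_hops = 2.
Shadow price of malt = 4.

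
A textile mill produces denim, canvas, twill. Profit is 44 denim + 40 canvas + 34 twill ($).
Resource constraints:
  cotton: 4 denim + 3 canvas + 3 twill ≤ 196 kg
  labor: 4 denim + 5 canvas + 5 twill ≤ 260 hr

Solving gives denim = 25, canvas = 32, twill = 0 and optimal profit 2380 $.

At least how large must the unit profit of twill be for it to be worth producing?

Both cotton and labor are binding at x*.
From A_Bᵀ y = c: 4·y_cotton + 4·y_labor = 44; 3·y_cotton + 5·y_labor = 40.
This yields shadow prices y_cotton = 7.5, y_labor = 3.5.
twill enters the basis when its profit ≥ yᵀa₃ = 7.5·3 + 3.5·5 = 40.

40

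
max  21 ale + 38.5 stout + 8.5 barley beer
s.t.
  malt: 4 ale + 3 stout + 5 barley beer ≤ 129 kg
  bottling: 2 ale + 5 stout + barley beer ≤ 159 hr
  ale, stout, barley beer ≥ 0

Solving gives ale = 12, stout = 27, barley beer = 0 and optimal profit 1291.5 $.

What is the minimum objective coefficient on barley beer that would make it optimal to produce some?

16.5

Check each constraint at x*: malt 129/129 (tight); bottling 159/159 (tight).
Dual feasibility on the basic columns requires 4·y_malt + 2·y_bottling = 21, 3·y_malt + 5·y_bottling = 38.5.
→ y_malt = 2 and y_bottling = 6.5.
barley beer enters the basis when its profit ≥ yᵀa₃ = 2·5 + 6.5·1 = 16.5.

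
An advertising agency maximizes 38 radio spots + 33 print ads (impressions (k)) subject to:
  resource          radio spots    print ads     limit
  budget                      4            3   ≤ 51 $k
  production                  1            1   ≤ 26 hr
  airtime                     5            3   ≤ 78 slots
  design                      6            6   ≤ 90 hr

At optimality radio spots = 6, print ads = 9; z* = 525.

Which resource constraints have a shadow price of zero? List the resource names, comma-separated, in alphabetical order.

airtime, production

budget: 51/51 (binding)
production: 15/26 (slack 11)
airtime: 57/78 (slack 21)
design: 90/90 (binding)
By complementary slackness, a constraint with positive slack has shadow price 0 → airtime, production.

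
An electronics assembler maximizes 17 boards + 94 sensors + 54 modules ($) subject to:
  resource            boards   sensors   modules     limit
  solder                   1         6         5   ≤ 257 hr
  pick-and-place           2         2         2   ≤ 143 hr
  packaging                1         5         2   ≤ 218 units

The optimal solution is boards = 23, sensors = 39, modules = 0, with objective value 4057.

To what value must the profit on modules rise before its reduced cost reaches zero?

61

At the optimum: solder uses 257 of 257 (binding); pick-and-place uses 124 of 143 (slack = 19); packaging uses 218 of 218 (binding).
Since pick-and-place is not tight, its dual is 0.
Dual feasibility on the basic columns requires 1·y_solder + 1·y_packaging = 17, 6·y_solder + 5·y_packaging = 94.
Solving: y_solder = 9, y_packaging = 8.
modules enters the basis when its profit ≥ yᵀa₃ = 9·5 + 8·2 = 61.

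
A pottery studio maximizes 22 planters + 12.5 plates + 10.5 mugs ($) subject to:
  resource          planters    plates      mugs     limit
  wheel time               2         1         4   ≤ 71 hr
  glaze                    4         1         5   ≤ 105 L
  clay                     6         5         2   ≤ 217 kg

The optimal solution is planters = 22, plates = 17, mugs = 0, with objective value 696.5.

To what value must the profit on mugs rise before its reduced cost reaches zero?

Binding: glaze and clay. Non-binding: wheel time (10 unused).
Slack constraints have shadow price 0 (complementary slackness).
The binding rows give the dual system: 4·y_glaze + 6·y_clay = 22 and 1·y_glaze + 5·y_clay = 12.5.
Solving: y_glaze = 2.5, y_clay = 2.
mugs enters the basis when its profit ≥ yᵀa₃ = 2.5·5 + 2·2 = 16.5.

16.5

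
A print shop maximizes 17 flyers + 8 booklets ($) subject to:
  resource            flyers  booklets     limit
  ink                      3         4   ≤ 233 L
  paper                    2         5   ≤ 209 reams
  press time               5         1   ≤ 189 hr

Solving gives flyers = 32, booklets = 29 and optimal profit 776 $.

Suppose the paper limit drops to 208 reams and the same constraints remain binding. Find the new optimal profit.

Check each constraint at x*: ink 212/233 (slack 21); paper 209/209 (tight); press time 189/189 (tight).
By complementary slackness, y = 0 for the non-binding constraint.
Dual feasibility on the basic columns requires 2·y_paper + 5·y_press time = 17, 5·y_paper + 1·y_press time = 8.
Solving: y_paper = 1, y_press time = 3.
Δz = y_paper·Δb = 1 × (-1) = -1, so new z* = 776 − 1 = 775.

775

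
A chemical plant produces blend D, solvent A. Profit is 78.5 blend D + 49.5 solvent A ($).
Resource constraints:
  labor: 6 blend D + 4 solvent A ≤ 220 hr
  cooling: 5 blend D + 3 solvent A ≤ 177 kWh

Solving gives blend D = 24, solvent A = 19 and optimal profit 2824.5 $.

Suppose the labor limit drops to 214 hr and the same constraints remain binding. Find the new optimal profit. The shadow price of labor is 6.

Δb = -6, so new z* = 2824.5 + (6)·(-6) = 2824.5 − 36 = 2788.5.

2788.5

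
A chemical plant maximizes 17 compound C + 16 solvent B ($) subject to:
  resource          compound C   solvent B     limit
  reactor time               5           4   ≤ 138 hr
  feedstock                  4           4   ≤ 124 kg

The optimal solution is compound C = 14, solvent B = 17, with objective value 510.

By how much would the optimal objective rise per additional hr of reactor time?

At the optimum: reactor time uses 138 of 138 (binding); feedstock uses 124 of 124 (binding).
From A_Bᵀ y = c: 5·y_reactor time + 4·y_feedstock = 17; 4·y_reactor time + 4·y_feedstock = 16.
This yields shadow prices y_reactor time = 1, y_feedstock = 3.
Shadow price of reactor time = 1.

1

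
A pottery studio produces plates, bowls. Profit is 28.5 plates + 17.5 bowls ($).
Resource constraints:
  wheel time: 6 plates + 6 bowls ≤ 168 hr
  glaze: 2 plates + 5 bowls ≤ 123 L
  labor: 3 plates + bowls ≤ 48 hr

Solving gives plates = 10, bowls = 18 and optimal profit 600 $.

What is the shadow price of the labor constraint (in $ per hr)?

5.5

At the optimum: wheel time uses 168 of 168 (binding); glaze uses 110 of 123 (slack = 13); labor uses 48 of 48 (binding).
Since glaze is not tight, its dual is 0.
From A_Bᵀ y = c: 6·y_wheel time + 3·y_labor = 28.5; 6·y_wheel time + 1·y_labor = 17.5.
This yields shadow prices y_wheel time = 2, y_labor = 5.5.
Shadow price of labor = 5.5.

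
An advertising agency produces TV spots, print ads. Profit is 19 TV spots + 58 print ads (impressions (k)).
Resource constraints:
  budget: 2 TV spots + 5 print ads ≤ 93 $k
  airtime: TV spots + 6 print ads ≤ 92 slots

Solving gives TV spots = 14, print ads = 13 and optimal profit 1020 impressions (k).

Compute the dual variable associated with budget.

8

Both budget and airtime are binding at x*.
Dual feasibility on the basic columns requires 2·y_budget + 1·y_airtime = 19, 5·y_budget + 6·y_airtime = 58.
This yields shadow prices y_budget = 8, y_airtime = 3.
Shadow price of budget = 8.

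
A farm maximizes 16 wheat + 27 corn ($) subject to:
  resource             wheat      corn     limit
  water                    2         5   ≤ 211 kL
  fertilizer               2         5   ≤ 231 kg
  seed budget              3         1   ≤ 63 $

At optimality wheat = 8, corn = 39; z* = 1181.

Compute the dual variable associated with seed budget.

2

Check each constraint at x*: water 211/211 (tight); fertilizer 211/231 (slack 20); seed budget 63/63 (tight).
Slack constraints have shadow price 0 (complementary slackness).
From A_Bᵀ y = c: 2·y_water + 3·y_seed budget = 16; 5·y_water + 1·y_seed budget = 27.
Solving: y_water = 5, y_seed budget = 2.
Shadow price of seed budget = 2.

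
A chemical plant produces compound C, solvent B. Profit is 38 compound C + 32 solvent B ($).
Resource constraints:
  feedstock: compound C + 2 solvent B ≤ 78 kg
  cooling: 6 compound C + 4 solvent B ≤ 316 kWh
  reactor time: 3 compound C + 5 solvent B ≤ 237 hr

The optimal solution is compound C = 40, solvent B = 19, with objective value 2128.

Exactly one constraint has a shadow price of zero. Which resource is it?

feedstock: 78/78 (binding)
cooling: 316/316 (binding)
reactor time: 215/237 (slack 22)
By complementary slackness, a constraint with positive slack has shadow price 0 → reactor time.

reactor time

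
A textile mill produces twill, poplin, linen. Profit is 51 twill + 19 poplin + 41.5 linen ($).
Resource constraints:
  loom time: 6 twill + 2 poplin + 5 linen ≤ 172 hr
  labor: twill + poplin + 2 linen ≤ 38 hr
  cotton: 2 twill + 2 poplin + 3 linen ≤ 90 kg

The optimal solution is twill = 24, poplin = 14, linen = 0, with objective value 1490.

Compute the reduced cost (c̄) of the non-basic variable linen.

Check each constraint at x*: loom time 172/172 (tight); labor 38/38 (tight); cotton 76/90 (slack 14).
Since cotton is not tight, its dual is 0.
Dual feasibility on the basic columns requires 6·y_loom time + 1·y_labor = 51, 2·y_loom time + 1·y_labor = 19.
Solving: y_loom time = 8, y_labor = 3.
Reduced cost of linen: c₃ − yᵀa₃ = 41.5 − (8·5 + 3·2) = 41.5 − 46 = -4.5.

-4.5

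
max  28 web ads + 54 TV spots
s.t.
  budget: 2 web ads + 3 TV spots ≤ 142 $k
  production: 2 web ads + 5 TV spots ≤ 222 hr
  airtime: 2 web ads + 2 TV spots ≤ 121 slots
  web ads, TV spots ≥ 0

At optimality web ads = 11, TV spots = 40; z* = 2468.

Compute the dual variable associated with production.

6

Check each constraint at x*: budget 142/142 (tight); production 222/222 (tight); airtime 102/121 (slack 19).
Since airtime is not tight, its dual is 0.
From A_Bᵀ y = c: 2·y_budget + 2·y_production = 28; 3·y_budget + 5·y_production = 54.
→ y_budget = 8 and y_production = 6.
Shadow price of production = 6.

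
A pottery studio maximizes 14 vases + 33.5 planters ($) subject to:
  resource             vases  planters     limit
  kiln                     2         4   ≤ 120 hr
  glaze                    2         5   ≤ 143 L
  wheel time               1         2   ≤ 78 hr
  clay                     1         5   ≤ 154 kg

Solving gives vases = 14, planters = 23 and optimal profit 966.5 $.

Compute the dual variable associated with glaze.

Binding: kiln and glaze. Non-binding: wheel time (18 unused), clay (25 unused).
By complementary slackness, y = 0 for the non-binding constraints.
The binding rows give the dual system: 2·y_kiln + 2·y_glaze = 14 and 4·y_kiln + 5·y_glaze = 33.5.
→ y_kiln = 1.5 and y_glaze = 5.5.
Shadow price of glaze = 5.5.

5.5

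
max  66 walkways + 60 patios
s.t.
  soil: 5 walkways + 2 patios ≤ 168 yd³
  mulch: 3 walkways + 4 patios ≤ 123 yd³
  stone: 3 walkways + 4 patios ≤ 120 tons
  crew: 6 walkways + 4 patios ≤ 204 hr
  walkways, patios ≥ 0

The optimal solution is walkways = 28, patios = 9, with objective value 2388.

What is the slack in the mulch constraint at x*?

mulch used = 3·28 + 4·9 = 120; slack = 123 − 120 = 3.

3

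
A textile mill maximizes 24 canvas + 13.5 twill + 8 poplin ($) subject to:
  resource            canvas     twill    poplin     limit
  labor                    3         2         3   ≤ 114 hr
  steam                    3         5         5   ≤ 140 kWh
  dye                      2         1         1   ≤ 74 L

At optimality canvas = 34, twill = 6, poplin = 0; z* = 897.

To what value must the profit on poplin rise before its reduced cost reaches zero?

Binding: labor and dye. Non-binding: steam (8 unused).
By complementary slackness, y = 0 for the non-binding constraint.
From A_Bᵀ y = c: 3·y_labor + 2·y_dye = 24; 2·y_labor + 1·y_dye = 13.5.
→ y_labor = 3 and y_dye = 7.5.
poplin enters the basis when its profit ≥ yᵀa₃ = 3·3 + 7.5·1 = 16.5.

16.5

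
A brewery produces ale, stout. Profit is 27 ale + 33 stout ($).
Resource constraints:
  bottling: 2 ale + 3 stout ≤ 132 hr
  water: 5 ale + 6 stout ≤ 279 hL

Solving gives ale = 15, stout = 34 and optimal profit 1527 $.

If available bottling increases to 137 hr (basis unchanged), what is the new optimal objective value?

Both bottling and water are binding at x*.
The binding rows give the dual system: 2·y_bottling + 5·y_water = 27 and 3·y_bottling + 6·y_water = 33.
→ y_bottling = 1 and y_water = 5.
Δz = y_bottling·Δb = 1 × (5) = 5, so new z* = 1527 + 5 = 1532.

1532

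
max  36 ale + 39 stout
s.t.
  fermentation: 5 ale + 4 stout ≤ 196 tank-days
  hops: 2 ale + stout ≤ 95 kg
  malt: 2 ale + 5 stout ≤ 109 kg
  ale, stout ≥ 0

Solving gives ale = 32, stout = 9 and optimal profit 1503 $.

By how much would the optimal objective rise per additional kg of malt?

Check each constraint at x*: fermentation 196/196 (tight); hops 73/95 (slack 22); malt 109/109 (tight).
Since hops is not tight, its dual is 0.
The binding rows give the dual system: 5·y_fermentation + 2·y_malt = 36 and 4·y_fermentation + 5·y_malt = 39.
Solving: y_fermentation = 6, y_malt = 3.
Shadow price of malt = 3.

3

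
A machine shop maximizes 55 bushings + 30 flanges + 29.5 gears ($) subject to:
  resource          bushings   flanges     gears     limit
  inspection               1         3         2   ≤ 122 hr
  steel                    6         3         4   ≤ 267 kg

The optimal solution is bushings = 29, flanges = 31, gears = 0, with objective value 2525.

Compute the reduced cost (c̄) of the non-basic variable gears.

Both inspection and steel are binding at x*.
From A_Bᵀ y = c: 1·y_inspection + 6·y_steel = 55; 3·y_inspection + 3·y_steel = 30.
This yields shadow prices y_inspection = 1, y_steel = 9.
Reduced cost of gears: c₃ − yᵀa₃ = 29.5 − (1·2 + 9·4) = 29.5 − 38 = -8.5.

-8.5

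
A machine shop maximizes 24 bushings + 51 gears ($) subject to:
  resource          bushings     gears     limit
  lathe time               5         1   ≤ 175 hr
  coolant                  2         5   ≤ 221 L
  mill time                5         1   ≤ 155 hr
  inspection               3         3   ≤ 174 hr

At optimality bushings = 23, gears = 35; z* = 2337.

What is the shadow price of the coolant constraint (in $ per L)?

Check each constraint at x*: lathe time 150/175 (slack 25); coolant 221/221 (tight); mill time 150/155 (slack 5); inspection 174/174 (tight).
By complementary slackness, y = 0 for the non-binding constraints.
From A_Bᵀ y = c: 2·y_coolant + 3·y_inspection = 24; 5·y_coolant + 3·y_inspection = 51.
→ y_coolant = 9 and y_inspection = 2.
Shadow price of coolant = 9.

9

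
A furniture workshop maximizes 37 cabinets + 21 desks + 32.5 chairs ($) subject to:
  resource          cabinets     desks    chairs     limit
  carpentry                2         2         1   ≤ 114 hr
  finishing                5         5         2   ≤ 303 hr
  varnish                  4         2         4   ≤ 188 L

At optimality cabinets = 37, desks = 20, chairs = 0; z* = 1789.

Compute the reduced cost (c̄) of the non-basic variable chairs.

Check each constraint at x*: carpentry 114/114 (tight); finishing 285/303 (slack 18); varnish 188/188 (tight).
Slack constraints have shadow price 0 (complementary slackness).
Dual feasibility on the basic columns requires 2·y_carpentry + 4·y_varnish = 37, 2·y_carpentry + 2·y_varnish = 21.
Solving: y_carpentry = 2.5, y_varnish = 8.
Reduced cost of chairs: c₃ − yᵀa₃ = 32.5 − (2.5·1 + 8·4) = 32.5 − 34.5 = -2.

-2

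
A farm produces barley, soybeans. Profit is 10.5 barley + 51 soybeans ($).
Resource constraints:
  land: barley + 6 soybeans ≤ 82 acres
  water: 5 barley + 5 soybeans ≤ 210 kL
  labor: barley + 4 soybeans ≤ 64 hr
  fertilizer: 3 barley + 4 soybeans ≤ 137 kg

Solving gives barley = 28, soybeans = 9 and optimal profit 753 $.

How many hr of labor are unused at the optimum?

labor used = 1·28 + 4·9 = 64; slack = 64 − 64 = 0.

0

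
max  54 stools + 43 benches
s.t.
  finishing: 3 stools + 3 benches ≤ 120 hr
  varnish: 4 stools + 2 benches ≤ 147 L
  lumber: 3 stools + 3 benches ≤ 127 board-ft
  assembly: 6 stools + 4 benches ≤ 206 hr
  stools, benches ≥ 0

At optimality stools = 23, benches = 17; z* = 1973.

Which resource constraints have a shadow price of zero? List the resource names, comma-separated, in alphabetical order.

finishing: 120/120 (binding)
varnish: 126/147 (slack 21)
lumber: 120/127 (slack 7)
assembly: 206/206 (binding)
By complementary slackness, a constraint with positive slack has shadow price 0 → lumber, varnish.

lumber, varnish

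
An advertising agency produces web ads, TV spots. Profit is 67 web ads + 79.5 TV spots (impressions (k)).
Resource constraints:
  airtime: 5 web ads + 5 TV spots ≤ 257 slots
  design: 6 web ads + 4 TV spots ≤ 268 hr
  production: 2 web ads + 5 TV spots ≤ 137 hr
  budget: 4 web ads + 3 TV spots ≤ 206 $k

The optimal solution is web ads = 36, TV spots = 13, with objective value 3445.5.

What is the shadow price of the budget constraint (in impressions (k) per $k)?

At the optimum: airtime uses 245 of 257 (slack = 12); design uses 268 of 268 (binding); production uses 137 of 137 (binding); budget uses 183 of 206 (slack = 23).
By complementary slackness, y = 0 for the non-binding constraints.
The binding rows give the dual system: 6·y_design + 2·y_production = 67 and 4·y_design + 5·y_production = 79.5.
→ y_design = 8 and y_production = 9.5.
Shadow price of budget = 0.

0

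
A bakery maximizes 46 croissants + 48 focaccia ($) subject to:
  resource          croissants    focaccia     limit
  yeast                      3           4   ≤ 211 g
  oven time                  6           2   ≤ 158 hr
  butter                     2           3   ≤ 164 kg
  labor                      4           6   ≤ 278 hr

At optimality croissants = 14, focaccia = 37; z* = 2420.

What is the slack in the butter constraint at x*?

butter used = 2·14 + 3·37 = 139; slack = 164 − 139 = 25.

25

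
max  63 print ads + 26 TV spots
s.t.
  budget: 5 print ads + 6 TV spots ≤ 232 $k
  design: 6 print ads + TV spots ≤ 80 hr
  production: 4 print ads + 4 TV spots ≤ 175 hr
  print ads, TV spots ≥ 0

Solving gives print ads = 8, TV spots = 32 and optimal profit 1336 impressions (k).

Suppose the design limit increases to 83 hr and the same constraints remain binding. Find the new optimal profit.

1360

Check each constraint at x*: budget 232/232 (tight); design 80/80 (tight); production 160/175 (slack 15).
Slack constraints have shadow price 0 (complementary slackness).
From A_Bᵀ y = c: 5·y_budget + 6·y_design = 63; 6·y_budget + 1·y_design = 26.
Solving: y_budget = 3, y_design = 8.
Δz = y_design·Δb = 8 × (3) = 24, so new z* = 1336 + 24 = 1360.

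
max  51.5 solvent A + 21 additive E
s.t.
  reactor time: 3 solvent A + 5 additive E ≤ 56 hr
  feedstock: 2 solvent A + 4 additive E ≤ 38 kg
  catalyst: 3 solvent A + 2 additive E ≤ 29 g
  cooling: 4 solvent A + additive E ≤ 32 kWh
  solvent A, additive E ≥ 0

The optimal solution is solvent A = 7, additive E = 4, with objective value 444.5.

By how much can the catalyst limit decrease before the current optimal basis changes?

5

Binding constraints: catalyst, cooling. The basis is B = [[3,2],[4,1]] with det -5.
Per unit decrease in catalyst, x* moves by d = (0.2, -0.8).
The basis stays optimal until additive E reaches 0; allowable decrease = 5 g.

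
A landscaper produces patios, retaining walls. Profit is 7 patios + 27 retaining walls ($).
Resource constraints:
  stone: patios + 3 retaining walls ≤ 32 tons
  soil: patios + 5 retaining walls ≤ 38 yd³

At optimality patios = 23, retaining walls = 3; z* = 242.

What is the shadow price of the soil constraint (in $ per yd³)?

3

Both stone and soil are binding at x*.
Dual feasibility on the basic columns requires 1·y_stone + 1·y_soil = 7, 3·y_stone + 5·y_soil = 27.
Solving: y_stone = 4, y_soil = 3.
Shadow price of soil = 3.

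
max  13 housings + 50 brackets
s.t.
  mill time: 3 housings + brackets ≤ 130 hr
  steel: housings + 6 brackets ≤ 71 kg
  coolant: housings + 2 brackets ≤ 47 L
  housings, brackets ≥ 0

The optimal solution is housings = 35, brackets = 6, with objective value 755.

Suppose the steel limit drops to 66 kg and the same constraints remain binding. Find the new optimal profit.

At the optimum: mill time uses 111 of 130 (slack = 19); steel uses 71 of 71 (binding); coolant uses 47 of 47 (binding).
Since mill time is not tight, its dual is 0.
From A_Bᵀ y = c: 1·y_steel + 1·y_coolant = 13; 6·y_steel + 2·y_coolant = 50.
Solving: y_steel = 6, y_coolant = 7.
Δz = y_steel·Δb = 6 × (-5) = -30, so new z* = 755 − 30 = 725.

725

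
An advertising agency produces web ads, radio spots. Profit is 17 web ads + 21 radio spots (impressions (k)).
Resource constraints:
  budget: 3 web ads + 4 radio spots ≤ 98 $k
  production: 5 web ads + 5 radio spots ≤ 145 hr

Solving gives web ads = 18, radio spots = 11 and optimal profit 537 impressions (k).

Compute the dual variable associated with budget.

Check each constraint at x*: budget 98/98 (tight); production 145/145 (tight).
The binding rows give the dual system: 3·y_budget + 5·y_production = 17 and 4·y_budget + 5·y_production = 21.
Solving: y_budget = 4, y_production = 1.
Shadow price of budget = 4.

4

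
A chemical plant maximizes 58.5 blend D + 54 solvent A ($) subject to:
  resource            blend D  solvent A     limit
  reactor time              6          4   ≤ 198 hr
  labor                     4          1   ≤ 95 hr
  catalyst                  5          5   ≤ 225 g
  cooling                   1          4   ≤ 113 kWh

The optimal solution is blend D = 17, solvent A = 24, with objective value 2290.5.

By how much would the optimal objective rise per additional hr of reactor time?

At the optimum: reactor time uses 198 of 198 (binding); labor uses 92 of 95 (slack = 3); catalyst uses 205 of 225 (slack = 20); cooling uses 113 of 113 (binding).
Slack constraints have shadow price 0 (complementary slackness).
Dual feasibility on the basic columns requires 6·y_reactor time + 1·y_cooling = 58.5, 4·y_reactor time + 4·y_cooling = 54.
Solving: y_reactor time = 9, y_cooling = 4.5.
Shadow price of reactor time = 9.

9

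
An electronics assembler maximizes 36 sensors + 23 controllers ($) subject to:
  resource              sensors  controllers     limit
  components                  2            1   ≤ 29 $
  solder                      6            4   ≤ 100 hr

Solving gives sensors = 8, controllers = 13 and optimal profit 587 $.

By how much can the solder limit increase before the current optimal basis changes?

16

Binding constraints: components, solder. The basis is B = [[2,1],[6,4]] with det 2.
Per unit increase in solder, x* moves by d = (-0.5, 1).
The basis stays optimal until sensors reaches 0; allowable increase = 16 hr.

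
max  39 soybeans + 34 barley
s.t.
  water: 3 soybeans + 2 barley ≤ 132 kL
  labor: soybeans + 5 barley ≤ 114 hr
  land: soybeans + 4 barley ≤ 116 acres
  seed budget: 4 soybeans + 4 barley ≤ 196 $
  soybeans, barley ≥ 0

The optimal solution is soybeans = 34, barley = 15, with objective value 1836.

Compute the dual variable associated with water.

At the optimum: water uses 132 of 132 (binding); labor uses 109 of 114 (slack = 5); land uses 94 of 116 (slack = 22); seed budget uses 196 of 196 (binding).
Slack constraints have shadow price 0 (complementary slackness).
The binding rows give the dual system: 3·y_water + 4·y_seed budget = 39 and 2·y_water + 4·y_seed budget = 34.
This yields shadow prices y_water = 5, y_seed budget = 6.
Shadow price of water = 5.

5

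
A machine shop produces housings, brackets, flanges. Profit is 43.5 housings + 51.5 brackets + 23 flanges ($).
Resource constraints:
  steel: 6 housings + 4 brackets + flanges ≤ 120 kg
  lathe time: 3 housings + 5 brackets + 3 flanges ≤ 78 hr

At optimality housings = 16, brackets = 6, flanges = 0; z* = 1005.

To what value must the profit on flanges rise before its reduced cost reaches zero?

Check each constraint at x*: steel 120/120 (tight); lathe time 78/78 (tight).
Dual feasibility on the basic columns requires 6·y_steel + 3·y_lathe time = 43.5, 4·y_steel + 5·y_lathe time = 51.5.
→ y_steel = 3.5 and y_lathe time = 7.5.
flanges enters the basis when its profit ≥ yᵀa₃ = 3.5·1 + 7.5·3 = 26.

26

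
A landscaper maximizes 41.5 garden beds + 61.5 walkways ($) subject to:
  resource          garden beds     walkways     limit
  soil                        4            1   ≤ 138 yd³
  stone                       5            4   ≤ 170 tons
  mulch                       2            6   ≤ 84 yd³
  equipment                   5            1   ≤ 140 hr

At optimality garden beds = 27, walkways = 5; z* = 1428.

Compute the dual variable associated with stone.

0

Check each constraint at x*: soil 113/138 (slack 25); stone 155/170 (slack 15); mulch 84/84 (tight); equipment 140/140 (tight).
Slack constraints have shadow price 0 (complementary slackness).
From A_Bᵀ y = c: 2·y_mulch + 5·y_equipment = 41.5; 6·y_mulch + 1·y_equipment = 61.5.
→ y_mulch = 9.5 and y_equipment = 4.5.
Shadow price of stone = 0.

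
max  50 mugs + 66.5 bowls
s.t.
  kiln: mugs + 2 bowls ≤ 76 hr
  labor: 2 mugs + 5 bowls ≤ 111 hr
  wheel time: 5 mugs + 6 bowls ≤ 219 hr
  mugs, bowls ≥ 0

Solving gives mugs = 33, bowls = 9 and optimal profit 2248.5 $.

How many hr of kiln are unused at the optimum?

kiln used = 1·33 + 2·9 = 51; slack = 76 − 51 = 25.

25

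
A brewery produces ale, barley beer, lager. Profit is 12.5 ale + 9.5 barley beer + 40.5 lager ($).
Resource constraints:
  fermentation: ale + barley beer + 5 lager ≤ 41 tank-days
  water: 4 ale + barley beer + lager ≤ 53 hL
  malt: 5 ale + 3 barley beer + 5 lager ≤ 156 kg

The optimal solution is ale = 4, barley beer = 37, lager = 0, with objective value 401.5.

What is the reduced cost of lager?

-3

At the optimum: fermentation uses 41 of 41 (binding); water uses 53 of 53 (binding); malt uses 131 of 156 (slack = 25).
Since malt is not tight, its dual is 0.
Dual feasibility on the basic columns requires 1·y_fermentation + 4·y_water = 12.5, 1·y_fermentation + 1·y_water = 9.5.
Solving: y_fermentation = 8.5, y_water = 1.
Reduced cost of lager: c₃ − yᵀa₃ = 40.5 − (8.5·5 + 1·1) = 40.5 − 43.5 = -3.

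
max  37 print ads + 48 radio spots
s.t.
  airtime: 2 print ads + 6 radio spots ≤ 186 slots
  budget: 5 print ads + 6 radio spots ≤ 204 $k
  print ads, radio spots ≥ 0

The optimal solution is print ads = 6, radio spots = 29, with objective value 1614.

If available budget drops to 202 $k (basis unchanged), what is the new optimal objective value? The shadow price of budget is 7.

1600

Δb = -2, so new z* = 1614 + (7)·(-2) = 1614 − 14 = 1600.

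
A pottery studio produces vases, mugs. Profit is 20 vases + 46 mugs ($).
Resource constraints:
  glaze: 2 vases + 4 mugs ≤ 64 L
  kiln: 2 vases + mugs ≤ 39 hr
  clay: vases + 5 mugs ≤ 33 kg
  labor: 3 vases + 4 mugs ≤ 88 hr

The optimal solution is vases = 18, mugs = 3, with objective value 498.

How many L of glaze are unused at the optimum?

glaze used = 2·18 + 4·3 = 48; slack = 64 − 48 = 16.

16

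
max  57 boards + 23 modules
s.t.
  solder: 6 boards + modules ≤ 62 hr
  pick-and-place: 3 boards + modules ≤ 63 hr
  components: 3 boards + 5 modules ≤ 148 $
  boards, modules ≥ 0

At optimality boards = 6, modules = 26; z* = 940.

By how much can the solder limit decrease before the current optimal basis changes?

32.4

Binding constraints: solder, components. The basis is B = [[6,1],[3,5]] with det 27.
Per unit decrease in solder, x* moves by d = (-0.1852, 0.1111).
The basis stays optimal until boards reaches 0; allowable decrease = 32.4 hr.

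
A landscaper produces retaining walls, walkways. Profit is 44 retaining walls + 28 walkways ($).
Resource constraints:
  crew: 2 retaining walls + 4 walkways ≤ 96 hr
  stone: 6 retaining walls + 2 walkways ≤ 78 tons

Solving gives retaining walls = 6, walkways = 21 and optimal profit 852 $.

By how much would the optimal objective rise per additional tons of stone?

6

Both crew and stone are binding at x*.
Dual feasibility on the basic columns requires 2·y_crew + 6·y_stone = 44, 4·y_crew + 2·y_stone = 28.
→ y_crew = 4 and y_stone = 6.
Shadow price of stone = 6.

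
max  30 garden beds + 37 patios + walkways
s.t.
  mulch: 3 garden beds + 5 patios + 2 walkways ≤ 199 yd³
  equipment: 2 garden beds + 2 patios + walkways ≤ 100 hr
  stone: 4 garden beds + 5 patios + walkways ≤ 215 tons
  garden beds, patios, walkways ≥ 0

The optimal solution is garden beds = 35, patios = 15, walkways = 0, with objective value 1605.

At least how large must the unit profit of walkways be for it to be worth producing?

8

Check each constraint at x*: mulch 180/199 (slack 19); equipment 100/100 (tight); stone 215/215 (tight).
Slack constraints have shadow price 0 (complementary slackness).
The binding rows give the dual system: 2·y_equipment + 4·y_stone = 30 and 2·y_equipment + 5·y_stone = 37.
Solving: y_equipment = 1, y_stone = 7.
walkways enters the basis when its profit ≥ yᵀa₃ = 1·1 + 7·1 = 8.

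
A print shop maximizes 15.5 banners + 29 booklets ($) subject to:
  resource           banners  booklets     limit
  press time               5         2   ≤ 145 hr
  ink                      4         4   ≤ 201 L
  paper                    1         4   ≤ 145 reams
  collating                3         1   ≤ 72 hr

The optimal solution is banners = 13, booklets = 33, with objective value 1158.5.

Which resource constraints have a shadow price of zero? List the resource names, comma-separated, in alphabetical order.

ink, press time

press time: 131/145 (slack 14)
ink: 184/201 (slack 17)
paper: 145/145 (binding)
collating: 72/72 (binding)
By complementary slackness, a constraint with positive slack has shadow price 0 → ink, press time.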